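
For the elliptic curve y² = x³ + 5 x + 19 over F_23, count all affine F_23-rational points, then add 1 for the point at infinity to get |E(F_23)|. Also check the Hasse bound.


Affine points = {(1, 5), (1, 18), (5, 10), (5, 13), (6, 9), (6, 14), (7, 11), (7, 12), (11, 5), (11, 18), (12, 6), (12, 17), (13, 2), (13, 21), (14, 2), (14, 21), (16, 3), (16, 20), (17, 7), (17, 16), (19, 2), (19, 21), (20, 0), (21, 1), (21, 22), (22, 6), (22, 17)}; affine count = 27; |E(F_23)| = 28.

Discriminant check: Δ ∝ 4a³ + 27b² = 4·5³ + 27·19² = 4·125 + 27·361 ≡ 12 (mod 23). Nonzero ⇒ E is nonsingular.
For each x ∈ F_23, compute rhs = x³ + 5·x + 19 mod 23, then count y ∈ F_23 with y² ≡ rhs.
  x = 0: rhs = 19, matching y values: none (0 points).
  x = 1: rhs = 2, matching y values: 5, 18 (2 points).
  x = 2: rhs = 14, matching y values: none (0 points).
  x = 3: rhs = 15, matching y values: none (0 points).
  x = 4: rhs = 11, matching y values: none (0 points).
  x = 5: rhs = 8, matching y values: 10, 13 (2 points).
  x = 6: rhs = 12, matching y values: 9, 14 (2 points).
  x = 7: rhs = 6, matching y values: 11, 12 (2 points).
  x = 8: rhs = 19, matching y values: none (0 points).
  x = 9: rhs = 11, matching y values: none (0 points).
  x = 10: rhs = 11, matching y values: none (0 points).
  x = 11: rhs = 2, matching y values: 5, 18 (2 points).
  x = 12: rhs = 13, matching y values: 6, 17 (2 points).
  x = 13: rhs = 4, matching y values: 2, 21 (2 points).
  x = 14: rhs = 4, matching y values: 2, 21 (2 points).
  x = 15: rhs = 19, matching y values: none (0 points).
  x = 16: rhs = 9, matching y values: 3, 20 (2 points).
  x = 17: rhs = 3, matching y values: 7, 16 (2 points).
  x = 18: rhs = 7, matching y values: none (0 points).
  x = 19: rhs = 4, matching y values: 2, 21 (2 points).
  x = 20: rhs = 0, matching y values: 0 (1 points).
  x = 21: rhs = 1, matching y values: 1, 22 (2 points).
  x = 22: rhs = 13, matching y values: 6, 17 (2 points).
Total affine count: 27.
Full point count |E(F_23)| = 27 + 1 = 28.
Hasse bound: |28 − (23+1)| = |4| = 4 ≤ 2√23 ≈ 9.5917 ✓.


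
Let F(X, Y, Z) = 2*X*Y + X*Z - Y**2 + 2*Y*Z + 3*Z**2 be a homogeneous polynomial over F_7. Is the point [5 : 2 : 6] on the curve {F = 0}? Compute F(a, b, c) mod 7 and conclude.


F(5,2,6) ≡ 3 (mod 7); P is NOT on the curve.

Evaluate F(5, 2, 6) term-by-term (mod 7).
  2*X*Y ↦ 2·5·2·1 = 20
  X*Z ↦ 1·5·1·6 = 30
  -Y**2 ↦ -1·1·4·1 = -4
  2*Y*Z ↦ 2·1·2·6 = 24
  3*Z**2 ↦ 3·1·1·36 = 108
Sum: F(5, 2, 6) = (20) + (30) + (-4) + (24) + (108) = 178.
Reducing mod 7: 178 ≡ 3 (mod 7).
Since F(a, b, c) ≡ 3 ≠ 0 (mod 7), P does NOT lie on the curve.


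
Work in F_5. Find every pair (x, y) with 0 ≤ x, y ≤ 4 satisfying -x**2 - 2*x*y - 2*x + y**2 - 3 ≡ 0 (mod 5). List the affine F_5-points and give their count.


Affine F_5-points: {(2, 2)}; count = 1.

For each of the 25 pairs (x, y) ∈ F_5², evaluate f(x, y) mod 5. Record the zeros.
  x = 0: [0↦2, 1↦3, 2↦1, 3↦1, 4↦3]  zeros at y ∈ ∅
  x = 1: [0↦4, 1↦3, 2↦4, 3↦2, 4↦2]  zeros at y ∈ ∅
  x = 2: [0↦4, 1↦1, 2↦0, 3↦1, 4↦4]  zeros at y ∈ {2}
  x = 3: [0↦2, 1↦2, 2↦4, 3↦3, 4↦4]  zeros at y ∈ ∅
  x = 4: [0↦3, 1↦1, 2↦1, 3↦3, 4↦2]  zeros at y ∈ ∅
Collecting zeros: affine points = {(2, 2)}.
Total count |C(F_5)_aff| = 1.


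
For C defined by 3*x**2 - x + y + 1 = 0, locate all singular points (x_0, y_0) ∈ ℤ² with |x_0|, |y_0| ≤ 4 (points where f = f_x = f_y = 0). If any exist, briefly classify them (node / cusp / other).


No singular points in the scanned grid; C is smooth there.

Compute partial derivatives:
  f_x = 6*x - 1.
  f_y = 1.
f_y = 1 is a nonzero constant, so f_y never vanishes: no point (x, y) can satisfy f = f_x = f_y = 0. In particular no (x, y) ∈ {−4, ..., 4}² is singular; the curve is smooth.


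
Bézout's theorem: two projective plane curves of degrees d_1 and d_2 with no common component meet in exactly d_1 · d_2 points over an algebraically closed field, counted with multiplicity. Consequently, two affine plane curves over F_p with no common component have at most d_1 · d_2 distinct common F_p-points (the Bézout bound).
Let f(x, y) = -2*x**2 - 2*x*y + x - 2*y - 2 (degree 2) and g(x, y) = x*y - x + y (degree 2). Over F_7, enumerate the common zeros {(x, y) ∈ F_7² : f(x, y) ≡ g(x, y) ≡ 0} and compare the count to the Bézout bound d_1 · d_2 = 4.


Common zeros: ∅; count = 0; Bézout bound = 4.

deg(f) = 2, deg(g) = 2, so Bézout bound = 4.
Scan x ∈ F_7. For each x, list the y ∈ F_7 with f(x, y) ≡ 0 and those with g(x, y) ≡ 0 (mod 7); the common zeros in that column are the intersection.
  x = 0: f ≡ 0 at y ∈ {6}; g ≡ 0 at y ∈ {0}; common: ∅.
  x = 1: f ≡ 0 at y ∈ {1}; g ≡ 0 at y ∈ {4}; common: ∅.
  x = 2: f ≡ 0 at y ∈ {1}; g ≡ 0 at y ∈ {3}; common: ∅.
  x = 3: f ≡ 0 at y ∈ {4}; g ≡ 0 at y ∈ {6}; common: ∅.
  x = 4: f ≡ 0 at y ∈ {4}; g ≡ 0 at y ∈ {5}; common: ∅.
  x = 5: f ≡ 0 at y ∈ {6}; g ≡ 0 at y ∈ {2}; common: ∅.
  x = 6: f ≡ 0 at y ∈ ∅; g ≡ 0 at y ∈ ∅; common: ∅.
Collecting: common zeros = ∅, so the count is 0.
Comparison with the Bézout bound: 0 ≤ 4 = deg(f)·deg(g), as expected for curves with no common component (the affine F_7-count falls short of the bound because intersections may lie at infinity, over extension fields, or carry multiplicity).


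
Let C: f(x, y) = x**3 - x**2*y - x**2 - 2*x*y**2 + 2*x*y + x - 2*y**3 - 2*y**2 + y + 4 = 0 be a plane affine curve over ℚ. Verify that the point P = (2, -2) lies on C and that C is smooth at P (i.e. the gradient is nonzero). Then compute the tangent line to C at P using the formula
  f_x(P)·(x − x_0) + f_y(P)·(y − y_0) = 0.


Tangent line at P: 5*x + y - 8 = 0.

Step 1: f(2, -2) = 0, so P lies on C.
Step 2: partial derivatives
  f_x(x, y) = 3*x**2 - 2*x*y - 2*x - 2*y**2 + 2*y + 1, f_y(x, y) = -x**2 - 4*x*y + 2*x - 6*y**2 - 4*y + 1.
  f_x(P) = 5, f_y(P) = 1 (gradient nonzero, so P is smooth).
Step 3: tangent line at P: 5·(x − 2) + 1·(y − -2) = 0.
Expanding: 5*x + y - 8 = 0.


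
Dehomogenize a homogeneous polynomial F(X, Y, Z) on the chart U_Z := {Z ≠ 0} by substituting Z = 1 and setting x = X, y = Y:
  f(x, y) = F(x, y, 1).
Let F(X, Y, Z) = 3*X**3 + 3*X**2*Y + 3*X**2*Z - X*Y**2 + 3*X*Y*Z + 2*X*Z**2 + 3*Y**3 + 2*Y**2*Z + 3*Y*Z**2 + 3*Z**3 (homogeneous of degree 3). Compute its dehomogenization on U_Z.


f(x, y) = 3*x**3 + 3*x**2*y + 3*x**2 - x*y**2 + 3*x*y + 2*x + 3*y**3 + 2*y**2 + 3*y + 3

On U_Z we set Z = 1. Each monomial c·X^i·Y^j·Z^k in F becomes c·x^i·y^j·1^k = c·x^i·y^j.
Substituting Z = 1: F(X, Y, 1) = 3*x**3 + 3*x**2*y + 3*x**2 - x*y**2 + 3*x*y + 2*x + 3*y**3 + 2*y**2 + 3*y + 3.
Note: deg(f) ≤ deg(F) = 3; strict inequality happens when F is divisible by Z (lost terms).


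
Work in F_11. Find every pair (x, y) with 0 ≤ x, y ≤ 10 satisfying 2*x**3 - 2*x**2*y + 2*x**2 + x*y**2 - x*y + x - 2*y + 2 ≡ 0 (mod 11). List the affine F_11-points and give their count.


Affine F_11-points: {(0, 1), (3, 0), (3, 4), (4, 1), (4, 3), (7, 1), (7, 8), (9, 9)}; count = 8.

For each of the 121 pairs (x, y) ∈ F_11², evaluate f(x, y) mod 11. Record the zeros.
  x = 0: [0↦2, 1↦0, 2↦9, 3↦7, 4↦5, 5↦3, 6↦1, 7↦10, 8↦8, 9↦6, 10↦4]  zeros at y ∈ {1}
  x = 1: [0↦7, 1↦3, 2↦1, 3↦1, 4↦3, 5↦7, 6↦2, 7↦10, 8↦9, 9↦10, 10↦2]  zeros at y ∈ ∅
  x = 2: [0↦6, 1↦7, 2↦1, 3↦10, 4↦1, 5↦7, 6↦6, 7↦9, 8↦5, 9↦5, 10↦9]  zeros at y ∈ ∅
  x = 3: [0↦0, 1↦2, 2↦10, 3↦2, 4↦0, 5↦4, 6↦3, 7↦8, 8↦8, 9↦3, 10↦4]  zeros at y ∈ {0, 4}
  x = 4: [0↦1, 1↦0, 2↦7, 3↦0, 4↦1, 5↦10, 6↦5, 7↦8, 8↦8, 9↦5, 10↦10]  zeros at y ∈ {1, 3}
  x = 5: [0↦10, 1↦2, 2↦4, 3↦5, 4↦5, 5↦4, 6↦2, 7↦10, 8↦6, 9↦1, 10↦6]  zeros at y ∈ ∅
  x = 6: [0↦6, 1↦9, 2↦2, 3↦7, 4↦2, 5↦9, 6↦6, 7↦4, 8↦3, 9↦3, 10↦4]  zeros at y ∈ ∅
  x = 7: [0↦1, 1↦0, 2↦2, 3↦7, 4↦4, 5↦4, 6↦7, 7↦2, 8↦0, 9↦1, 10↦5]  zeros at y ∈ {1, 8}
  x = 8: [0↦7, 1↦9, 2↦5, 3↦6, 4↦1, 5↦1, 6↦6, 7↦5, 8↦9, 9↦7, 10↦10]  zeros at y ∈ ∅
  x = 9: [0↦3, 1↦4, 2↦1, 3↦5, 4↦5, 5↦1, 6↦4, 7↦3, 8↦9, 9↦0, 10↦9]  zeros at y ∈ {9}
  x = 10: [0↦1, 1↦8, 2↦2, 3↦5, 4↦6, 5↦5, 6↦2, 7↦8, 8↦1, 9↦3, 10↦3]  zeros at y ∈ ∅
Collecting zeros: affine points = {(0, 1), (3, 0), (3, 4), (4, 1), (4, 3), (7, 1), (7, 8), (9, 9)}.
Total count |C(F_11)_aff| = 8.


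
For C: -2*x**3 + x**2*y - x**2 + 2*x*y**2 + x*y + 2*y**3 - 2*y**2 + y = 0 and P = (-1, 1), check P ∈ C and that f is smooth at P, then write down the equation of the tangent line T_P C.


Tangent line at P: -3*x - y - 2 = 0.

Step 1: f(-1, 1) = 0, so P lies on C.
Step 2: partial derivatives
  f_x(x, y) = -6*x**2 + 2*x*y - 2*x + 2*y**2 + y, f_y(x, y) = x**2 + 4*x*y + x + 6*y**2 - 4*y + 1.
  f_x(P) = -3, f_y(P) = -1 (gradient nonzero, so P is smooth).
Step 3: tangent line at P: -3·(x − -1) + -1·(y − 1) = 0.
Expanding: -3*x - y - 2 = 0.


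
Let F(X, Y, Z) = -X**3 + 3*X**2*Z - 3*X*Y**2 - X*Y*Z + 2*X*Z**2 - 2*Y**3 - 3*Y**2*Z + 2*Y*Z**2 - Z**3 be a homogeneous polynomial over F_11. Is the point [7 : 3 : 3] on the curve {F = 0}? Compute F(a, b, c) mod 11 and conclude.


F(7,3,3) ≡ 7 (mod 11); P is NOT on the curve.

Evaluate F(7, 3, 3) term-by-term (mod 11).
  -X**3 ↦ -1·343·1·1 = -343
  3*X**2*Z ↦ 3·49·1·3 = 441
  -3*X*Y**2 ↦ -3·7·9·1 = -189
  -X*Y*Z ↦ -1·7·3·3 = -63
  2*X*Z**2 ↦ 2·7·1·9 = 126
  -2*Y**3 ↦ -2·1·27·1 = -54
  -3*Y**2*Z ↦ -3·1·9·3 = -81
  2*Y*Z**2 ↦ 2·1·3·9 = 54
  -Z**3 ↦ -1·1·1·27 = -27
Sum: F(7, 3, 3) = (-343) + (441) + (-189) + (-63) + (126) + (-54) + (-81) + (54) + (-27) = -136.
Reducing mod 11: -136 ≡ 7 (mod 11).
Since F(a, b, c) ≡ 7 ≠ 0 (mod 11), P does NOT lie on the curve.


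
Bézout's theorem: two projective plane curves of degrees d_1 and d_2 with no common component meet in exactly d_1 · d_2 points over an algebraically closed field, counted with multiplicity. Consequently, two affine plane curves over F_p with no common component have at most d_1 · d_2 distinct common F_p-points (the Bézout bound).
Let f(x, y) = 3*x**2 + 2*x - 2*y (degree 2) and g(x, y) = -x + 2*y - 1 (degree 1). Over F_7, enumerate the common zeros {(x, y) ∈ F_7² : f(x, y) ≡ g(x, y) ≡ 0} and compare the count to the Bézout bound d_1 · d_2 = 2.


Common zeros: ∅; count = 0; Bézout bound = 2.

deg(f) = 2, deg(g) = 1, so Bézout bound = 2.
Scan x ∈ F_7. For each x, list the y ∈ F_7 with f(x, y) ≡ 0 and those with g(x, y) ≡ 0 (mod 7); the common zeros in that column are the intersection.
  x = 0: f ≡ 0 at y ∈ {0}; g ≡ 0 at y ∈ {4}; common: ∅.
  x = 1: f ≡ 0 at y ∈ {6}; g ≡ 0 at y ∈ {1}; common: ∅.
  x = 2: f ≡ 0 at y ∈ {1}; g ≡ 0 at y ∈ {5}; common: ∅.
  x = 3: f ≡ 0 at y ∈ {6}; g ≡ 0 at y ∈ {2}; common: ∅.
  x = 4: f ≡ 0 at y ∈ {0}; g ≡ 0 at y ∈ {6}; common: ∅.
  x = 5: f ≡ 0 at y ∈ {4}; g ≡ 0 at y ∈ {3}; common: ∅.
  x = 6: f ≡ 0 at y ∈ {4}; g ≡ 0 at y ∈ {0}; common: ∅.
Collecting: common zeros = ∅, so the count is 0.
Comparison with the Bézout bound: 0 ≤ 2 = deg(f)·deg(g), as expected for curves with no common component (the affine F_7-count falls short of the bound because intersections may lie at infinity, over extension fields, or carry multiplicity).


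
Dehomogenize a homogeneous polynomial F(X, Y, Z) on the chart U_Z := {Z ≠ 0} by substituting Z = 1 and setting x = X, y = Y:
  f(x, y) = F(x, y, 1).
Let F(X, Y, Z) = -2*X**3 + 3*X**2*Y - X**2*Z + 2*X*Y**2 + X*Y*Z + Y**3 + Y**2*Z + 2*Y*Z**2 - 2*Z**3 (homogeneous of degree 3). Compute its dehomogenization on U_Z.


f(x, y) = -2*x**3 + 3*x**2*y - x**2 + 2*x*y**2 + x*y + y**3 + y**2 + 2*y - 2

On U_Z we set Z = 1. Each monomial c·X^i·Y^j·Z^k in F becomes c·x^i·y^j·1^k = c·x^i·y^j.
Substituting Z = 1: F(X, Y, 1) = -2*x**3 + 3*x**2*y - x**2 + 2*x*y**2 + x*y + y**3 + y**2 + 2*y - 2.
Note: deg(f) ≤ deg(F) = 3; strict inequality happens when F is divisible by Z (lost terms).


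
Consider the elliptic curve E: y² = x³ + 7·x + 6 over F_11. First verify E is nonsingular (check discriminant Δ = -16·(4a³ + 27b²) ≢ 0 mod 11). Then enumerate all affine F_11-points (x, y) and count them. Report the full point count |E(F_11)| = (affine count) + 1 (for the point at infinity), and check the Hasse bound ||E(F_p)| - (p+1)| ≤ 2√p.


Affine points = {(1, 5), (1, 6), (5, 1), (5, 10), (6, 0), (10, 3), (10, 8)}; affine count = 7; |E(F_11)| = 8.

Discriminant check: Δ ∝ 4a³ + 27b² = 4·7³ + 27·6² = 4·343 + 27·36 ≡ 1 (mod 11). Nonzero ⇒ E is nonsingular.
For each x ∈ F_11, compute rhs = x³ + 7·x + 6 mod 11, then count y ∈ F_11 with y² ≡ rhs.
  x = 0: rhs = 6, matching y values: none (0 points).
  x = 1: rhs = 3, matching y values: 5, 6 (2 points).
  x = 2: rhs = 6, matching y values: none (0 points).
  x = 3: rhs = 10, matching y values: none (0 points).
  x = 4: rhs = 10, matching y values: none (0 points).
  x = 5: rhs = 1, matching y values: 1, 10 (2 points).
  x = 6: rhs = 0, matching y values: 0 (1 points).
  x = 7: rhs = 2, matching y values: none (0 points).
  x = 8: rhs = 2, matching y values: none (0 points).
  x = 9: rhs = 6, matching y values: none (0 points).
  x = 10: rhs = 9, matching y values: 3, 8 (2 points).
Total affine count: 7.
Full point count |E(F_11)| = 7 + 1 = 8.
Hasse bound: |8 − (11+1)| = |-4| = 4 ≤ 2√11 ≈ 6.6332 ✓.


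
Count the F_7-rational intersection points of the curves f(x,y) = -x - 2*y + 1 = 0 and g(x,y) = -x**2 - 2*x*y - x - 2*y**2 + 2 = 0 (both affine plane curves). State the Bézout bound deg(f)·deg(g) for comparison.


Common zeros: {(1, 0), (4, 2)}; count = 2; Bézout bound = 2.

deg(f) = 1, deg(g) = 2, so Bézout bound = 2.
Scan x ∈ F_7. For each x, list the y ∈ F_7 with f(x, y) ≡ 0 and those with g(x, y) ≡ 0 (mod 7); the common zeros in that column are the intersection.
  x = 0: f ≡ 0 at y ∈ {4}; g ≡ 0 at y ∈ {1, 6}; common: ∅.
  x = 1: f ≡ 0 at y ∈ {0}; g ≡ 0 at y ∈ {0, 6}; common: {0}.
  x = 2: f ≡ 0 at y ∈ {3}; g ≡ 0 at y ∈ ∅; common: ∅.
  x = 3: f ≡ 0 at y ∈ {6}; g ≡ 0 at y ∈ ∅; common: ∅.
  x = 4: f ≡ 0 at y ∈ {2}; g ≡ 0 at y ∈ {1, 2}; common: {2}.
  x = 5: f ≡ 0 at y ∈ {5}; g ≡ 0 at y ∈ {0, 2}; common: ∅.
  x = 6: f ≡ 0 at y ∈ {1}; g ≡ 0 at y ∈ ∅; common: ∅.
Collecting: common zeros = {(1, 0), (4, 2)}, so the count is 2.
Comparison with the Bézout bound: 2 ≤ 2 = deg(f)·deg(g), as expected for curves with no common component (the bound is attained).


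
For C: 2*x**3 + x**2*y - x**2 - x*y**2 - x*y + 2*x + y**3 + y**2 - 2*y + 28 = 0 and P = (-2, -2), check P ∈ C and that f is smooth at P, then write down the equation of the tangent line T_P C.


Tangent line at P: 36*x + 4*y + 80 = 0.

Step 1: f(-2, -2) = 0, so P lies on C.
Step 2: partial derivatives
  f_x(x, y) = 6*x**2 + 2*x*y - 2*x - y**2 - y + 2, f_y(x, y) = x**2 - 2*x*y - x + 3*y**2 + 2*y - 2.
  f_x(P) = 36, f_y(P) = 4 (gradient nonzero, so P is smooth).
Step 3: tangent line at P: 36·(x − -2) + 4·(y − -2) = 0.
Expanding: 36*x + 4*y + 80 = 0.


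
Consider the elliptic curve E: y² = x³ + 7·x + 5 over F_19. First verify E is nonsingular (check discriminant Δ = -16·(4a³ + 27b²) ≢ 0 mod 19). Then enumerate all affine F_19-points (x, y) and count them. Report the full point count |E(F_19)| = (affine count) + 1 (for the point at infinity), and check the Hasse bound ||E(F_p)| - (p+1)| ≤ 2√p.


Affine points = {(0, 9), (0, 10), (6, 4), (6, 15), (7, 6), (7, 13), (10, 7), (10, 12), (11, 8), (11, 11), (14, 4), (14, 15), (18, 4), (18, 15)}; affine count = 14; |E(F_19)| = 15.

Discriminant check: Δ ∝ 4a³ + 27b² = 4·7³ + 27·5² = 4·343 + 27·25 ≡ 14 (mod 19). Nonzero ⇒ E is nonsingular.
For each x ∈ F_19, compute rhs = x³ + 7·x + 5 mod 19, then count y ∈ F_19 with y² ≡ rhs.
  x = 0: rhs = 5, matching y values: 9, 10 (2 points).
  x = 1: rhs = 13, matching y values: none (0 points).
  x = 2: rhs = 8, matching y values: none (0 points).
  x = 3: rhs = 15, matching y values: none (0 points).
  x = 4: rhs = 2, matching y values: none (0 points).
  x = 5: rhs = 13, matching y values: none (0 points).
  x = 6: rhs = 16, matching y values: 4, 15 (2 points).
  x = 7: rhs = 17, matching y values: 6, 13 (2 points).
  x = 8: rhs = 3, matching y values: none (0 points).
  x = 9: rhs = 18, matching y values: none (0 points).
  x = 10: rhs = 11, matching y values: 7, 12 (2 points).
  x = 11: rhs = 7, matching y values: 8, 11 (2 points).
  x = 12: rhs = 12, matching y values: none (0 points).
  x = 13: rhs = 13, matching y values: none (0 points).
  x = 14: rhs = 16, matching y values: 4, 15 (2 points).
  x = 15: rhs = 8, matching y values: none (0 points).
  x = 16: rhs = 14, matching y values: none (0 points).
  x = 17: rhs = 2, matching y values: none (0 points).
  x = 18: rhs = 16, matching y values: 4, 15 (2 points).
Total affine count: 14.
Full point count |E(F_19)| = 14 + 1 = 15.
Hasse bound: |15 − (19+1)| = |-5| = 5 ≤ 2√19 ≈ 8.7178 ✓.


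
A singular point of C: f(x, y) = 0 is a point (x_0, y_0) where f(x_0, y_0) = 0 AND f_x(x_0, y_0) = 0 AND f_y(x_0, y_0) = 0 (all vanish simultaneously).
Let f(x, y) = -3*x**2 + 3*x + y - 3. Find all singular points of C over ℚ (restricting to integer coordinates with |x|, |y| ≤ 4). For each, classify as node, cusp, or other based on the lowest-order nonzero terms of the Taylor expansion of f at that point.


No singular points in the scanned grid; C is smooth there.

Compute partial derivatives:
  f_x = 3 - 6*x.
  f_y = 1.
f_y = 1 is a nonzero constant, so f_y never vanishes: no point (x, y) can satisfy f = f_x = f_y = 0. In particular no (x, y) ∈ {−4, ..., 4}² is singular; the curve is smooth.


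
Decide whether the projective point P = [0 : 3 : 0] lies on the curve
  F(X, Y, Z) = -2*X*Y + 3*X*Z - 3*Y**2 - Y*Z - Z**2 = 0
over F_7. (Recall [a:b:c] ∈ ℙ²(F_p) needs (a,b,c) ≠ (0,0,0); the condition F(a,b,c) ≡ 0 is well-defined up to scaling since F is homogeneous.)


F(0,3,0) ≡ 1 (mod 7); P is NOT on the curve.

Evaluate F(0, 3, 0) term-by-term (mod 7).
  -2*X*Y ↦ -2·0·3·1 = 0
  3*X*Z ↦ 3·0·1·0 = 0
  -3*Y**2 ↦ -3·1·9·1 = -27
  -Y*Z ↦ -1·1·3·0 = 0
  -Z**2 ↦ -1·1·1·0 = 0
Sum: F(0, 3, 0) = (0) + (0) + (-27) + (0) + (0) = -27.
Reducing mod 7: -27 ≡ 1 (mod 7).
Since F(a, b, c) ≡ 1 ≠ 0 (mod 7), P does NOT lie on the curve.


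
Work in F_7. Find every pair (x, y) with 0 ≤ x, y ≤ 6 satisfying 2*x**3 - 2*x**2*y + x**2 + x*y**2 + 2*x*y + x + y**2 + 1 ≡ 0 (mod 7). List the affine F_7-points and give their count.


Affine F_7-points: {(1, 1), (1, 6), (4, 4), (4, 5), (5, 4), (5, 5), (6, 5)}; count = 7.

For each of the 49 pairs (x, y) ∈ F_7², evaluate f(x, y) mod 7. Record the zeros.
  x = 0: [0↦1, 1↦2, 2↦5, 3↦3, 4↦3, 5↦5, 6↦2]  zeros at y ∈ ∅
  x = 1: [0↦5, 1↦0, 2↦6, 3↦2, 4↦2, 5↦6, 6↦0]  zeros at y ∈ {1, 6}
  x = 2: [0↦2, 1↦1, 2↦6, 3↦3, 4↦6, 5↦1, 6↦2]  zeros at y ∈ ∅
  x = 3: [0↦4, 1↦3, 2↦3, 3↦4, 4↦6, 5↦2, 6↦6]  zeros at y ∈ ∅
  x = 4: [0↦2, 1↦4, 2↦2, 3↦3, 4↦0, 5↦0, 6↦3]  zeros at y ∈ {4, 5}
  x = 5: [0↦1, 1↦2, 2↦1, 3↦5, 4↦0, 5↦0, 6↦5]  zeros at y ∈ {4, 5}
  x = 6: [0↦6, 1↦2, 2↦5, 3↦1, 4↦4, 5↦0, 6↦3]  zeros at y ∈ {5}
Collecting zeros: affine points = {(1, 1), (1, 6), (4, 4), (4, 5), (5, 4), (5, 5), (6, 5)}.
Total count |C(F_7)_aff| = 7.


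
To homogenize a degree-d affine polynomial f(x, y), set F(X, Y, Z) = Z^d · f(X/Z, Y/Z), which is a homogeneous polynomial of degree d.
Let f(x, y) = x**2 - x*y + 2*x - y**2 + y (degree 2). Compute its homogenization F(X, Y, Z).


F(X, Y, Z) = X**2 - X*Y + 2*X*Z - Y**2 + Y*Z

deg(f) = 2.
Substitute x = X/Z, y = Y/Z into f, then multiply by Z^2.
  monomial 1·x^2·y^0 ↦ 1·X^2·Y^0·Z^0.
  monomial -1·x^1·y^1 ↦ -1·X^1·Y^1·Z^0.
  monomial 2·x^1·y^0 ↦ 2·X^1·Y^0·Z^1.
  monomial -1·x^0·y^2 ↦ -1·X^0·Y^2·Z^0.
  monomial 1·x^0·y^1 ↦ 1·X^0·Y^1·Z^1.
Collecting: F(X, Y, Z) = X**2 - X*Y + 2*X*Z - Y**2 + Y*Z.


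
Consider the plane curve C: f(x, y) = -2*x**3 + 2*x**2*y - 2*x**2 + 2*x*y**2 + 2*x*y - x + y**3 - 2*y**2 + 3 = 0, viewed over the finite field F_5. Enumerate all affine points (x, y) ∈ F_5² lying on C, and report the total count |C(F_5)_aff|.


Affine F_5-points: {(0, 4), (3, 2), (4, 3)}; count = 3.

For each of the 25 pairs (x, y) ∈ F_5², evaluate f(x, y) mod 5. Record the zeros.
  x = 0: [0↦3, 1↦2, 2↦3, 3↦2, 4↦0]  zeros at y ∈ {4}
  x = 1: [0↦3, 1↦3, 2↦4, 3↦2, 4↦3]  zeros at y ∈ ∅
  x = 2: [0↦2, 1↦2, 2↦2, 3↦3, 4↦1]  zeros at y ∈ ∅
  x = 3: [0↦3, 1↦2, 2↦0, 3↦3, 4↦2]  zeros at y ∈ {2}
  x = 4: [0↦4, 1↦1, 2↦1, 3↦0, 4↦4]  zeros at y ∈ {3}
Collecting zeros: affine points = {(0, 4), (3, 2), (4, 3)}.
Total count |C(F_5)_aff| = 3.


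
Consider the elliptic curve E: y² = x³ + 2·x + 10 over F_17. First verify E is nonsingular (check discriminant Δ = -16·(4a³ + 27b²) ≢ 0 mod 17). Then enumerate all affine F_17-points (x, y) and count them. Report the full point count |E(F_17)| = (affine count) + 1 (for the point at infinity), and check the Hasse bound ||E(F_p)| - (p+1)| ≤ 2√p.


Affine points = {(1, 8), (1, 9), (3, 3), (3, 14), (5, 3), (5, 14), (6, 0), (9, 3), (9, 14), (15, 7), (15, 10)}; affine count = 11; |E(F_17)| = 12.

Discriminant check: Δ ∝ 4a³ + 27b² = 4·2³ + 27·10² = 4·8 + 27·100 ≡ 12 (mod 17). Nonzero ⇒ E is nonsingular.
For each x ∈ F_17, compute rhs = x³ + 2·x + 10 mod 17, then count y ∈ F_17 with y² ≡ rhs.
  x = 0: rhs = 10, matching y values: none (0 points).
  x = 1: rhs = 13, matching y values: 8, 9 (2 points).
  x = 2: rhs = 5, matching y values: none (0 points).
  x = 3: rhs = 9, matching y values: 3, 14 (2 points).
  x = 4: rhs = 14, matching y values: none (0 points).
  x = 5: rhs = 9, matching y values: 3, 14 (2 points).
  x = 6: rhs = 0, matching y values: 0 (1 points).
  x = 7: rhs = 10, matching y values: none (0 points).
  x = 8: rhs = 11, matching y values: none (0 points).
  x = 9: rhs = 9, matching y values: 3, 14 (2 points).
  x = 10: rhs = 10, matching y values: none (0 points).
  x = 11: rhs = 3, matching y values: none (0 points).
  x = 12: rhs = 11, matching y values: none (0 points).
  x = 13: rhs = 6, matching y values: none (0 points).
  x = 14: rhs = 11, matching y values: none (0 points).
  x = 15: rhs = 15, matching y values: 7, 10 (2 points).
  x = 16: rhs = 7, matching y values: none (0 points).
Total affine count: 11.
Full point count |E(F_17)| = 11 + 1 = 12.
Hasse bound: |12 − (17+1)| = |-6| = 6 ≤ 2√17 ≈ 8.2462 ✓.


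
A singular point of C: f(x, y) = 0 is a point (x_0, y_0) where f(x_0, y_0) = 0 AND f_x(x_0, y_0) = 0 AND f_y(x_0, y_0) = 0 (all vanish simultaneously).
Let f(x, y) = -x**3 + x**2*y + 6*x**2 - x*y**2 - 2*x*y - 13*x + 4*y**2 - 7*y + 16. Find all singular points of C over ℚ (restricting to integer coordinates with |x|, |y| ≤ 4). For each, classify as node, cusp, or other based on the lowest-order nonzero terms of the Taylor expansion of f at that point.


Singular points: {(3, 2)}; classification: node.

Compute partial derivatives:
  f_x = -3*x**2 + 2*x*y + 12*x - y**2 - 2*y - 13.
  f_y = x**2 - 2*x*y - 2*x + 8*y - 7.
Scan x_0 ∈ {−4, ..., 4}. For each x_0, f_y(x_0, y) is a polynomial in y; find its integer roots y ∈ {−4, ..., 4}, then test f_x and f at those candidates.
  x = -4: f_y(-4, y) = 16*y + 17; no integer root y with |y| ≤ 4.
  x = -3: f_y(-3, y) = 14*y + 8; no integer root y with |y| ≤ 4.
  x = -2: f_y(-2, y) = 12*y + 1; no integer root y with |y| ≤ 4.
  x = -1: f_y(-1, y) = 10*y - 4; no integer root y with |y| ≤ 4.
  x = 0: f_y(0, y) = 8*y - 7; no integer root y with |y| ≤ 4.
  x = 1: f_y(1, y) = 6*y - 8; no integer root y with |y| ≤ 4.
  x = 2: f_y(2, y) = 4*y - 7; no integer root y with |y| ≤ 4.
  x = 3: f_y(3, y) = 2*y - 4; vanishes at y ∈ {2}. (3, 2): f_x = 0, f = 0 — SINGULAR.
  x = 4: f_y(4, y) = 1; no integer root y with |y| ≤ 4.
Only singular point on the grid: (3, 2).
Classify: substitute x = 3 + u, y = 2 + v and expand: f = -u**3 + u**2*v - u**2 - u*v**2 + v**2.
No constant or linear terms (consistent with a singular point). Quadratic part: -u**2 + v**2. Cubic part: -u**3 + u**2*v - u*v**2.
The quadratic part v**2 - u**2 = (v − u)(v + u) splits into two distinct linear factors, so there are two distinct tangent lines y − 2 = ±(x − 3) — this is a node (ordinary double point).
Classification: node.


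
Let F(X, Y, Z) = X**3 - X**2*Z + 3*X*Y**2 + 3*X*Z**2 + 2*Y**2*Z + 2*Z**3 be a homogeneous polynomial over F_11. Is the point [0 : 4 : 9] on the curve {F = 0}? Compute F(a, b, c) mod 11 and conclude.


F(0,4,9) ≡ 8 (mod 11); P is NOT on the curve.

Evaluate F(0, 4, 9) term-by-term (mod 11).
  X**3 ↦ 1·0·1·1 = 0
  -X**2*Z ↦ -1·0·1·9 = 0
  3*X*Y**2 ↦ 3·0·16·1 = 0
  3*X*Z**2 ↦ 3·0·1·81 = 0
  2*Y**2*Z ↦ 2·1·16·9 = 288
  2*Z**3 ↦ 2·1·1·729 = 1458
Sum: F(0, 4, 9) = (0) + (0) + (0) + (0) + (288) + (1458) = 1746.
Reducing mod 11: 1746 ≡ 8 (mod 11).
Since F(a, b, c) ≡ 8 ≠ 0 (mod 11), P does NOT lie on the curve.


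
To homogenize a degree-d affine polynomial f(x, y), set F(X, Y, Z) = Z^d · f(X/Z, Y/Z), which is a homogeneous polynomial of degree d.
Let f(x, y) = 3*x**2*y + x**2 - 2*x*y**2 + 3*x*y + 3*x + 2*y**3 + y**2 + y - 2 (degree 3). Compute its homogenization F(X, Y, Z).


F(X, Y, Z) = 3*X**2*Y + X**2*Z - 2*X*Y**2 + 3*X*Y*Z + 3*X*Z**2 + 2*Y**3 + Y**2*Z + Y*Z**2 - 2*Z**3

deg(f) = 3.
Substitute x = X/Z, y = Y/Z into f, then multiply by Z^3.
  monomial 3·x^2·y^1 ↦ 3·X^2·Y^1·Z^0.
  monomial 1·x^2·y^0 ↦ 1·X^2·Y^0·Z^1.
  monomial -2·x^1·y^2 ↦ -2·X^1·Y^2·Z^0.
  monomial 3·x^1·y^1 ↦ 3·X^1·Y^1·Z^1.
  monomial 3·x^1·y^0 ↦ 3·X^1·Y^0·Z^2.
  monomial 2·x^0·y^3 ↦ 2·X^0·Y^3·Z^0.
  monomial 1·x^0·y^2 ↦ 1·X^0·Y^2·Z^1.
  monomial 1·x^0·y^1 ↦ 1·X^0·Y^1·Z^2.
  monomial -2·x^0·y^0 ↦ -2·X^0·Y^0·Z^3.
Collecting: F(X, Y, Z) = 3*X**2*Y + X**2*Z - 2*X*Y**2 + 3*X*Y*Z + 3*X*Z**2 + 2*Y**3 + Y**2*Z + Y*Z**2 - 2*Z**3.


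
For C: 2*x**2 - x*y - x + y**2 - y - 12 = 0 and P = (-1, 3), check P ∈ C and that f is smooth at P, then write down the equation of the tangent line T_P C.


Tangent line at P: -8*x + 6*y - 26 = 0.

Step 1: f(-1, 3) = 0, so P lies on C.
Step 2: partial derivatives
  f_x(x, y) = 4*x - y - 1, f_y(x, y) = -x + 2*y - 1.
  f_x(P) = -8, f_y(P) = 6 (gradient nonzero, so P is smooth).
Step 3: tangent line at P: -8·(x − -1) + 6·(y − 3) = 0.
Expanding: -8*x + 6*y - 26 = 0.


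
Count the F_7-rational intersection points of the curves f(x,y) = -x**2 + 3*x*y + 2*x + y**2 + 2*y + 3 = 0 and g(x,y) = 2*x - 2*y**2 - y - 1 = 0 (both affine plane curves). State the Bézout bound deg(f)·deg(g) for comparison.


Common zeros: {(1, 6)}; count = 1; Bézout bound = 4.

deg(f) = 2, deg(g) = 2, so Bézout bound = 4.
Scan x ∈ F_7. For each x, list the y ∈ F_7 with f(x, y) ≡ 0 and those with g(x, y) ≡ 0 (mod 7); the common zeros in that column are the intersection.
  x = 0: f ≡ 0 at y ∈ ∅; g ≡ 0 at y ∈ {5}; common: ∅.
  x = 1: f ≡ 0 at y ∈ {3, 6}; g ≡ 0 at y ∈ {4, 6}; common: {6}.
  x = 2: f ≡ 0 at y ∈ ∅; g ≡ 0 at y ∈ {1, 2}; common: ∅.
  x = 3: f ≡ 0 at y ∈ {0, 3}; g ≡ 0 at y ∈ ∅; common: ∅.
  x = 4: f ≡ 0 at y ∈ ∅; g ≡ 0 at y ∈ {0, 3}; common: ∅.
  x = 5: f ≡ 0 at y ∈ {5, 6}; g ≡ 0 at y ∈ ∅; common: ∅.
  x = 6: f ≡ 0 at y ∈ {0, 1}; g ≡ 0 at y ∈ ∅; common: ∅.
Collecting: common zeros = {(1, 6)}, so the count is 1.
Comparison with the Bézout bound: 1 ≤ 4 = deg(f)·deg(g), as expected for curves with no common component (the affine F_7-count falls short of the bound because intersections may lie at infinity, over extension fields, or carry multiplicity).


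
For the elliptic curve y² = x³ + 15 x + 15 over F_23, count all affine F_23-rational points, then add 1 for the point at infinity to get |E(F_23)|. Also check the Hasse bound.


Affine points = {(1, 10), (1, 13), (3, 8), (3, 15), (4, 1), (4, 22), (5, 10), (5, 13), (7, 7), (7, 16), (8, 7), (8, 16), (11, 4), (11, 19), (14, 5), (14, 18), (15, 2), (15, 21), (16, 2), (16, 21), (17, 10), (17, 13), (19, 11), (19, 12), (20, 9), (20, 14), (21, 0)}; affine count = 27; |E(F_23)| = 28.

Discriminant check: Δ ∝ 4a³ + 27b² = 4·15³ + 27·15² = 4·3375 + 27·225 ≡ 2 (mod 23). Nonzero ⇒ E is nonsingular.
For each x ∈ F_23, compute rhs = x³ + 15·x + 15 mod 23, then count y ∈ F_23 with y² ≡ rhs.
  x = 0: rhs = 15, matching y values: none (0 points).
  x = 1: rhs = 8, matching y values: 10, 13 (2 points).
  x = 2: rhs = 7, matching y values: none (0 points).
  x = 3: rhs = 18, matching y values: 8, 15 (2 points).
  x = 4: rhs = 1, matching y values: 1, 22 (2 points).
  x = 5: rhs = 8, matching y values: 10, 13 (2 points).
  x = 6: rhs = 22, matching y values: none (0 points).
  x = 7: rhs = 3, matching y values: 7, 16 (2 points).
  x = 8: rhs = 3, matching y values: 7, 16 (2 points).
  x = 9: rhs = 5, matching y values: none (0 points).
  x = 10: rhs = 15, matching y values: none (0 points).
  x = 11: rhs = 16, matching y values: 4, 19 (2 points).
  x = 12: rhs = 14, matching y values: none (0 points).
  x = 13: rhs = 15, matching y values: none (0 points).
  x = 14: rhs = 2, matching y values: 5, 18 (2 points).
  x = 15: rhs = 4, matching y values: 2, 21 (2 points).
  x = 16: rhs = 4, matching y values: 2, 21 (2 points).
  x = 17: rhs = 8, matching y values: 10, 13 (2 points).
  x = 18: rhs = 22, matching y values: none (0 points).
  x = 19: rhs = 6, matching y values: 11, 12 (2 points).
  x = 20: rhs = 12, matching y values: 9, 14 (2 points).
  x = 21: rhs = 0, matching y values: 0 (1 points).
  x = 22: rhs = 22, matching y values: none (0 points).
Total affine count: 27.
Full point count |E(F_23)| = 27 + 1 = 28.
Hasse bound: |28 − (23+1)| = |4| = 4 ≤ 2√23 ≈ 9.5917 ✓.


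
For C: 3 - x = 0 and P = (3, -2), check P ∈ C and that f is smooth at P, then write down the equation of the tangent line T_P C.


Tangent line at P: 3 - x = 0.

Step 1: f(3, -2) = 0, so P lies on C.
Step 2: partial derivatives
  f_x(x, y) = -1, f_y(x, y) = 0.
  f_x(P) = -1, f_y(P) = 0 (gradient nonzero, so P is smooth).
Step 3: tangent line at P: -1·(x − 3) + 0·(y − -2) = 0.
Expanding: 3 - x = 0.


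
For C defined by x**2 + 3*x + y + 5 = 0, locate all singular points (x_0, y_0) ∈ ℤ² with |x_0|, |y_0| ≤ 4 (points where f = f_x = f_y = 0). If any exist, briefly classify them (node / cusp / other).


No singular points in the scanned grid; C is smooth there.

Compute partial derivatives:
  f_x = 2*x + 3.
  f_y = 1.
f_y = 1 is a nonzero constant, so f_y never vanishes: no point (x, y) can satisfy f = f_x = f_y = 0. In particular no (x, y) ∈ {−4, ..., 4}² is singular; the curve is smooth.


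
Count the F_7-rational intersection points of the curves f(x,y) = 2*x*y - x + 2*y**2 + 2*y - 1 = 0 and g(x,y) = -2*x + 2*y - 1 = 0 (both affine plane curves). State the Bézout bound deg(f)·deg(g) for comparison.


Common zeros: {(2, 6), (4, 1)}; count = 2; Bézout bound = 2.

deg(f) = 2, deg(g) = 1, so Bézout bound = 2.
Scan x ∈ F_7. For each x, list the y ∈ F_7 with f(x, y) ≡ 0 and those with g(x, y) ≡ 0 (mod 7); the common zeros in that column are the intersection.
  x = 0: f ≡ 0 at y ∈ ∅; g ≡ 0 at y ∈ {4}; common: ∅.
  x = 1: f ≡ 0 at y ∈ {2, 3}; g ≡ 0 at y ∈ {5}; common: ∅.
  x = 2: f ≡ 0 at y ∈ {5, 6}; g ≡ 0 at y ∈ {6}; common: {6}.
  x = 3: f ≡ 0 at y ∈ ∅; g ≡ 0 at y ∈ {0}; common: ∅.
  x = 4: f ≡ 0 at y ∈ {1}; g ≡ 0 at y ∈ {1}; common: {1}.
  x = 5: f ≡ 0 at y ∈ ∅; g ≡ 0 at y ∈ {2}; common: ∅.
  x = 6: f ≡ 0 at y ∈ {0}; g ≡ 0 at y ∈ {3}; common: ∅.
Collecting: common zeros = {(2, 6), (4, 1)}, so the count is 2.
Comparison with the Bézout bound: 2 ≤ 2 = deg(f)·deg(g), as expected for curves with no common component (the bound is attained).


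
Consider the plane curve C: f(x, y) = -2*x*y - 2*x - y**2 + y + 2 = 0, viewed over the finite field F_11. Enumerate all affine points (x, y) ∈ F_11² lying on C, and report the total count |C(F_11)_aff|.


Affine F_11-points: {(0, 2), (0, 10), (1, 0), (1, 10), (2, 9), (2, 10), (3, 7), (3, 10), (4, 5), (4, 10), (5, 3), (5, 10), (6, 1), (6, 10), (7, 10), (8, 8), (8, 10), (9, 6), (9, 10), (10, 4), (10, 10)}; count = 21.

For each of the 121 pairs (x, y) ∈ F_11², evaluate f(x, y) mod 11. Record the zeros.
  x = 0: [0↦2, 1↦2, 2↦0, 3↦7, 4↦1, 5↦4, 6↦5, 7↦4, 8↦1, 9↦7, 10↦0]  zeros at y ∈ {2, 10}
  x = 1: [0↦0, 1↦9, 2↦5, 3↦10, 4↦2, 5↦3, 6↦2, 7↦10, 8↦5, 9↦9, 10↦0]  zeros at y ∈ {0, 10}
  x = 2: [0↦9, 1↦5, 2↦10, 3↦2, 4↦3, 5↦2, 6↦10, 7↦5, 8↦9, 9↦0, 10↦0]  zeros at y ∈ {9, 10}
  x = 3: [0↦7, 1↦1, 2↦4, 3↦5, 4↦4, 5↦1, 6↦7, 7↦0, 8↦2, 9↦2, 10↦0]  zeros at y ∈ {7, 10}
  x = 4: [0↦5, 1↦8, 2↦9, 3↦8, 4↦5, 5↦0, 6↦4, 7↦6, 8↦6, 9↦4, 10↦0]  zeros at y ∈ {5, 10}
  x = 5: [0↦3, 1↦4, 2↦3, 3↦0, 4↦6, 5↦10, 6↦1, 7↦1, 8↦10, 9↦6, 10↦0]  zeros at y ∈ {3, 10}
  x = 6: [0↦1, 1↦0, 2↦8, 3↦3, 4↦7, 5↦9, 6↦9, 7↦7, 8↦3, 9↦8, 10↦0]  zeros at y ∈ {1, 10}
  x = 7: [0↦10, 1↦7, 2↦2, 3↦6, 4↦8, 5↦8, 6↦6, 7↦2, 8↦7, 9↦10, 10↦0]  zeros at y ∈ {10}
  x = 8: [0↦8, 1↦3, 2↦7, 3↦9, 4↦9, 5↦7, 6↦3, 7↦8, 8↦0, 9↦1, 10↦0]  zeros at y ∈ {8, 10}
  x = 9: [0↦6, 1↦10, 2↦1, 3↦1, 4↦10, 5↦6, 6↦0, 7↦3, 8↦4, 9↦3, 10↦0]  zeros at y ∈ {6, 10}
  x = 10: [0↦4, 1↦6, 2↦6, 3↦4, 4↦0, 5↦5, 6↦8, 7↦9, 8↦8, 9↦5, 10↦0]  zeros at y ∈ {4, 10}
Collecting zeros: affine points = {(0, 2), (0, 10), (1, 0), (1, 10), (2, 9), (2, 10), (3, 7), (3, 10), (4, 5), (4, 10), (5, 3), (5, 10), (6, 1), (6, 10), (7, 10), (8, 8), (8, 10), (9, 6), (9, 10), (10, 4), (10, 10)}.
Total count |C(F_11)_aff| = 21.


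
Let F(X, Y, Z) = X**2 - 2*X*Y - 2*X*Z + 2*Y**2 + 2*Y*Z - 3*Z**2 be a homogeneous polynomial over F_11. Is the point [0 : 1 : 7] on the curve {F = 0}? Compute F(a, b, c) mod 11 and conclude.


F(0,1,7) ≡ 1 (mod 11); P is NOT on the curve.

Evaluate F(0, 1, 7) term-by-term (mod 11).
  X**2 ↦ 1·0·1·1 = 0
  -2*X*Y ↦ -2·0·1·1 = 0
  -2*X*Z ↦ -2·0·1·7 = 0
  2*Y**2 ↦ 2·1·1·1 = 2
  2*Y*Z ↦ 2·1·1·7 = 14
  -3*Z**2 ↦ -3·1·1·49 = -147
Sum: F(0, 1, 7) = (0) + (0) + (0) + (2) + (14) + (-147) = -131.
Reducing mod 11: -131 ≡ 1 (mod 11).
Since F(a, b, c) ≡ 1 ≠ 0 (mod 11), P does NOT lie on the curve.


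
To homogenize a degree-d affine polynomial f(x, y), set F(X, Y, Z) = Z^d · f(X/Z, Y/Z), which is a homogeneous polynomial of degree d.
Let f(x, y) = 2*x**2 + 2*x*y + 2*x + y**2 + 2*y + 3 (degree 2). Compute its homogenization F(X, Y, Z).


F(X, Y, Z) = 2*X**2 + 2*X*Y + 2*X*Z + Y**2 + 2*Y*Z + 3*Z**2

deg(f) = 2.
Substitute x = X/Z, y = Y/Z into f, then multiply by Z^2.
  monomial 2·x^2·y^0 ↦ 2·X^2·Y^0·Z^0.
  monomial 2·x^1·y^1 ↦ 2·X^1·Y^1·Z^0.
  monomial 2·x^1·y^0 ↦ 2·X^1·Y^0·Z^1.
  monomial 1·x^0·y^2 ↦ 1·X^0·Y^2·Z^0.
  monomial 2·x^0·y^1 ↦ 2·X^0·Y^1·Z^1.
  monomial 3·x^0·y^0 ↦ 3·X^0·Y^0·Z^2.
Collecting: F(X, Y, Z) = 2*X**2 + 2*X*Y + 2*X*Z + Y**2 + 2*Y*Z + 3*Z**2.


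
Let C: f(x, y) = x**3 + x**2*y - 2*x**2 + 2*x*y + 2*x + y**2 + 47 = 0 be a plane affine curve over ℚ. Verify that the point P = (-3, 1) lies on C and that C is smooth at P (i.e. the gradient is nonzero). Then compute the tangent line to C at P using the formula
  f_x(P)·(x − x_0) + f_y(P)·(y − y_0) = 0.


Tangent line at P: 37*x + 5*y + 106 = 0.

Step 1: f(-3, 1) = 0, so P lies on C.
Step 2: partial derivatives
  f_x(x, y) = 3*x**2 + 2*x*y - 4*x + 2*y + 2, f_y(x, y) = x**2 + 2*x + 2*y.
  f_x(P) = 37, f_y(P) = 5 (gradient nonzero, so P is smooth).
Step 3: tangent line at P: 37·(x − -3) + 5·(y − 1) = 0.
Expanding: 37*x + 5*y + 106 = 0.


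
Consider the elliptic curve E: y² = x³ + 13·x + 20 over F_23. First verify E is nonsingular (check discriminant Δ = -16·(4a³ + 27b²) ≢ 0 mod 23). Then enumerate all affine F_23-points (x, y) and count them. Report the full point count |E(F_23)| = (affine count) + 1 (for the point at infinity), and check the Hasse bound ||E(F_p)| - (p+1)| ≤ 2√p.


Affine points = {(2, 10), (2, 13), (5, 7), (5, 16), (10, 0), (12, 8), (12, 15), (14, 5), (14, 18), (15, 5), (15, 18), (16, 0), (17, 5), (17, 18), (20, 0), (21, 3), (21, 20), (22, 11), (22, 12)}; affine count = 19; |E(F_23)| = 20.

Discriminant check: Δ ∝ 4a³ + 27b² = 4·13³ + 27·20² = 4·2197 + 27·400 ≡ 15 (mod 23). Nonzero ⇒ E is nonsingular.
For each x ∈ F_23, compute rhs = x³ + 13·x + 20 mod 23, then count y ∈ F_23 with y² ≡ rhs.
  x = 0: rhs = 20, matching y values: none (0 points).
  x = 1: rhs = 11, matching y values: none (0 points).
  x = 2: rhs = 8, matching y values: 10, 13 (2 points).
  x = 3: rhs = 17, matching y values: none (0 points).
  x = 4: rhs = 21, matching y values: none (0 points).
  x = 5: rhs = 3, matching y values: 7, 16 (2 points).
  x = 6: rhs = 15, matching y values: none (0 points).
  x = 7: rhs = 17, matching y values: none (0 points).
  x = 8: rhs = 15, matching y values: none (0 points).
  x = 9: rhs = 15, matching y values: none (0 points).
  x = 10: rhs = 0, matching y values: 0 (1 points).
  x = 11: rhs = 22, matching y values: none (0 points).
  x = 12: rhs = 18, matching y values: 8, 15 (2 points).
  x = 13: rhs = 17, matching y values: none (0 points).
  x = 14: rhs = 2, matching y values: 5, 18 (2 points).
  x = 15: rhs = 2, matching y values: 5, 18 (2 points).
  x = 16: rhs = 0, matching y values: 0 (1 points).
  x = 17: rhs = 2, matching y values: 5, 18 (2 points).
  x = 18: rhs = 14, matching y values: none (0 points).
  x = 19: rhs = 19, matching y values: none (0 points).
  x = 20: rhs = 0, matching y values: 0 (1 points).
  x = 21: rhs = 9, matching y values: 3, 20 (2 points).
  x = 22: rhs = 6, matching y values: 11, 12 (2 points).
Total affine count: 19.
Full point count |E(F_23)| = 19 + 1 = 20.
Hasse bound: |20 − (23+1)| = |-4| = 4 ≤ 2√23 ≈ 9.5917 ✓.


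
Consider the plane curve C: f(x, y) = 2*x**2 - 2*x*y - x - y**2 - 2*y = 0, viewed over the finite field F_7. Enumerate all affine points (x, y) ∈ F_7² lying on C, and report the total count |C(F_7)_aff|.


Affine F_7-points: {(0, 0), (0, 5), (2, 3), (2, 5), (4, 0), (4, 4), (5, 3), (5, 6)}; count = 8.

For each of the 49 pairs (x, y) ∈ F_7², evaluate f(x, y) mod 7. Record the zeros.
  x = 0: [0↦0, 1↦4, 2↦6, 3↦6, 4↦4, 5↦0, 6↦1]  zeros at y ∈ {0, 5}
  x = 1: [0↦1, 1↦3, 2↦3, 3↦1, 4↦4, 5↦5, 6↦4]  zeros at y ∈ ∅
  x = 2: [0↦6, 1↦6, 2↦4, 3↦0, 4↦1, 5↦0, 6↦4]  zeros at y ∈ {3, 5}
  x = 3: [0↦1, 1↦6, 2↦2, 3↦3, 4↦2, 5↦6, 6↦1]  zeros at y ∈ ∅
  x = 4: [0↦0, 1↦3, 2↦4, 3↦3, 4↦0, 5↦2, 6↦2]  zeros at y ∈ {0, 4}
  x = 5: [0↦3, 1↦4, 2↦3, 3↦0, 4↦2, 5↦2, 6↦0]  zeros at y ∈ {3, 6}
  x = 6: [0↦3, 1↦2, 2↦6, 3↦1, 4↦1, 5↦6, 6↦2]  zeros at y ∈ ∅
Collecting zeros: affine points = {(0, 0), (0, 5), (2, 3), (2, 5), (4, 0), (4, 4), (5, 3), (5, 6)}.
Total count |C(F_7)_aff| = 8.


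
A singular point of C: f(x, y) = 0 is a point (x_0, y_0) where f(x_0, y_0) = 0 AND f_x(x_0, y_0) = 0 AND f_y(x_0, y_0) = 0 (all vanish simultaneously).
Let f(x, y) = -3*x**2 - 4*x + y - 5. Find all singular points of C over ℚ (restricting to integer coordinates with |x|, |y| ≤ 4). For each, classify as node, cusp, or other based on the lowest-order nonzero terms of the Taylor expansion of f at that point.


No singular points in the scanned grid; C is smooth there.

Compute partial derivatives:
  f_x = -6*x - 4.
  f_y = 1.
f_y = 1 is a nonzero constant, so f_y never vanishes: no point (x, y) can satisfy f = f_x = f_y = 0. In particular no (x, y) ∈ {−4, ..., 4}² is singular; the curve is smooth.
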